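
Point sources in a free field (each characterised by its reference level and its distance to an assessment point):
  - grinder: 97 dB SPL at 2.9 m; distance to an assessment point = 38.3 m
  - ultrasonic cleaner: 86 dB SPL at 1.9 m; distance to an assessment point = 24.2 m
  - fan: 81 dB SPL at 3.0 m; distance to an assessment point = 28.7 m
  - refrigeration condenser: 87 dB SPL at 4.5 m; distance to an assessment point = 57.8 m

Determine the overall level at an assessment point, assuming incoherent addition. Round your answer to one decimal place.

Propagate each source to the receiver with L = L_ref − 20·log₁₀(r/r_ref), then add intensities.
grinder: 97 − 20·log₁₀(38.3/2.9) = 97 − 22.42 = 74.58 dB SPL.
ultrasonic cleaner: 86 − 20·log₁₀(24.2/1.9) = 86 − 22.10 = 63.90 dB SPL.
fan: 81 − 20·log₁₀(28.7/3.0) = 81 − 19.62 = 61.38 dB SPL.
refrigeration condenser: 87 − 20·log₁₀(57.8/4.5) = 87 − 22.17 = 64.83 dB SPL.
Σ 10^(L/10) = 3.560e+07 → L_total = 10·log₁₀(3.560e+07) = 75.51 dB SPL.

75.5 dB SPL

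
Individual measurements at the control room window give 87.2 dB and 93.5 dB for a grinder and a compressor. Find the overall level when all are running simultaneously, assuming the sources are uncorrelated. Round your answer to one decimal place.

94.4 dB

For uncorrelated sources the intensities add, so convert each level to linear form, sum, and take 10·log₁₀ of the total.
Σ 10^(L/10) = 10^(87.2/10) + 10^(93.5/10) = 2.764e+09.
L_total = 10·log₁₀(2.764e+09) = 94.41 dB.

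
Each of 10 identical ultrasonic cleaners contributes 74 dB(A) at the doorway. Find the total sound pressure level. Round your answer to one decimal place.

84.0 dB(A)

L_total = L₁ + 10·log₁₀ N for N identical incoherent sources.
L_total = 74 + 10·log₁₀(10) = 74 + 10.000 = 84.00 dB(A).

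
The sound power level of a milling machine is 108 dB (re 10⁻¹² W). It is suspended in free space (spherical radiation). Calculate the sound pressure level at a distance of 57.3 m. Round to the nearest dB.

62 dB

Free-field spherical radiation: L_p = L_w − 10·log₁₀(4π·r²), r = 57.3 m.
4π·r² = 4.126e+04 m², 10·log₁₀ of that is 46.155 dB.
L_p = 108 − 46.155 = 61.84 dB.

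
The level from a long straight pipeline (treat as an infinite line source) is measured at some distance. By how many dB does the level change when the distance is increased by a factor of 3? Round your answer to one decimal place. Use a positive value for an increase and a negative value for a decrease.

-4.8 dB

Line-source spreading: ΔL = −10·log₁₀(r₂/r₁).
ΔL = −10·log₁₀(3) = -4.77 dB.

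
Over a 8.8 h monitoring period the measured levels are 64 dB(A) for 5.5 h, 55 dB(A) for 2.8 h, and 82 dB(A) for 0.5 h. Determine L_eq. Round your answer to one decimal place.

70.3 dB(A)

L_eq = 10·log₁₀[(1/T)·Σ tᵢ·10^(Lᵢ/10)] with T = 8.8 h.
Σ tᵢ·10^(Lᵢ/10) = 5.5·10^(64/10) + 2.8·10^(55/10) + 0.5·10^(82/10) = 9.395e+07.
L_eq = 10·log₁₀(9.395e+07/8.8) = 70.28 dB(A).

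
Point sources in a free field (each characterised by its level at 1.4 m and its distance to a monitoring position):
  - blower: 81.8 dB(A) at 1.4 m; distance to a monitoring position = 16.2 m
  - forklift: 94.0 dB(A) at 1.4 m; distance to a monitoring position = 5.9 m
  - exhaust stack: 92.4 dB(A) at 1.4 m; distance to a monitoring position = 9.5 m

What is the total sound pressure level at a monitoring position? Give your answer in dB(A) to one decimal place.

Apply inverse-square spreading to bring every level to the receiver, then sum 10^(L/10).
blower: 81.8 − 20·log₁₀(16.2/1.4) = 81.8 − 21.27 = 60.53 dB(A).
forklift: 94.0 − 20·log₁₀(5.9/1.4) = 94.0 − 12.49 = 81.51 dB(A).
exhaust stack: 92.4 − 20·log₁₀(9.5/1.4) = 92.4 − 16.63 = 75.77 dB(A).
Σ 10^(L/10) = 1.803e+08 → L_total = 10·log₁₀(1.803e+08) = 82.56 dB(A).

82.6 dB(A)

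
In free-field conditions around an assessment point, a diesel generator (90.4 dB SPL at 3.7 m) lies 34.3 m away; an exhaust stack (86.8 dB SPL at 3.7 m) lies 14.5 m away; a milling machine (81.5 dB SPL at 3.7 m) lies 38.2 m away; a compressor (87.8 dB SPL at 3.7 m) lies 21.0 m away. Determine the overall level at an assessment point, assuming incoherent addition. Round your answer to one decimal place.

78.1 dB SPL

First find each source's level at the receiver (point-source: −20·log₁₀(r/r_ref)), then combine on an intensity basis.
diesel generator: 90.4 − 20·log₁₀(34.3/3.7) = 90.4 − 19.34 = 71.06 dB SPL.
exhaust stack: 86.8 − 20·log₁₀(14.5/3.7) = 86.8 − 11.86 = 74.94 dB SPL.
milling machine: 81.5 − 20·log₁₀(38.2/3.7) = 81.5 − 20.28 = 61.22 dB SPL.
compressor: 87.8 − 20·log₁₀(21.0/3.7) = 87.8 − 15.08 = 72.72 dB SPL.
Σ 10^(L/10) = 6.395e+07 → L_total = 10·log₁₀(6.395e+07) = 78.06 dB SPL.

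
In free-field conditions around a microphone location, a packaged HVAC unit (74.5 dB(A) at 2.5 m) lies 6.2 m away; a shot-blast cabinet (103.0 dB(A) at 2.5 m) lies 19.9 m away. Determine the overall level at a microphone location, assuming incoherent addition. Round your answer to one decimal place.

85.0 dB(A)

Apply inverse-square spreading to bring every level to the receiver, then sum 10^(L/10).
packaged HVAC unit: 74.5 − 20·log₁₀(6.2/2.5) = 74.5 − 7.89 = 66.61 dB(A).
shot-blast cabinet: 103.0 − 20·log₁₀(19.9/2.5) = 103.0 − 18.02 = 84.98 dB(A).
Σ 10^(L/10) = 3.195e+08 → L_total = 10·log₁₀(3.195e+08) = 85.04 dB(A).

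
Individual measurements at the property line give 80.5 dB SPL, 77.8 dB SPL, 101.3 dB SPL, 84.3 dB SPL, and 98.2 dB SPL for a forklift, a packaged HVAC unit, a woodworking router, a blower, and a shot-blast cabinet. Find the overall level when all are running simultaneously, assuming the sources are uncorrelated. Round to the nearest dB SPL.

Incoherent sources combine by intensity addition: L_total = 10·log₁₀(Σ 10^(L_i/10)).
Σ 10^(L/10) = 10^(80.5/10) + 10^(77.8/10) + 10^(101.3/10) + 10^(84.3/10) + 10^(98.2/10) = 2.054e+10.
L_total = 10·log₁₀(2.054e+10) = 103.13 dB SPL.

103 dB SPL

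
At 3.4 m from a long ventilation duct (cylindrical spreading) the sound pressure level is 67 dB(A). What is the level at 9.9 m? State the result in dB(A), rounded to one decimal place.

For a line source, L₂ = L₁ − 10·log₁₀(r₂/r₁).
L₂ = 67 − 10·log₁₀(9.9/3.4) = 67 − 4.642 = 62.36 dB(A).

62.4 dB(A)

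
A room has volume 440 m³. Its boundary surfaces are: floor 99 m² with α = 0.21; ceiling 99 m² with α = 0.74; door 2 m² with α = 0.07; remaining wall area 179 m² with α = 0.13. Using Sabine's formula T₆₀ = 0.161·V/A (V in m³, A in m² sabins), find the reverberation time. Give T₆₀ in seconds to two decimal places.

0.60 s

A = Σ Sᵢαᵢ = 99·0.21 + 99·0.74 + 2·0.07 + 179·0.13 = 117.46 m².
T₆₀ = 0.161 × 440 / 117.46 = 0.603 s.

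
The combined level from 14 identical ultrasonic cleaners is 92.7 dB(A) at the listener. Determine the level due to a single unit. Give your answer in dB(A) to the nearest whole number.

81 dB(A)

14 equal contributions raise the level by 10·log₁₀ 14 = 11.461 dB, so each unit alone gives 92.7 − 11.461.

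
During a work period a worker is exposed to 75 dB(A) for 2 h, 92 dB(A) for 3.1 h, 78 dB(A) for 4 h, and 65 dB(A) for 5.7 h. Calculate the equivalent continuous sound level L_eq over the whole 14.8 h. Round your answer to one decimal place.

The energy average is taken in the linear domain: L_eq = 10·log₁₀[(Σ tᵢ·10^(Lᵢ/10))/T], T = 14.8 h.
Σ tᵢ·10^(Lᵢ/10) = 2·10^(75/10) + 3.1·10^(92/10) + 4·10^(78/10) + 5.7·10^(65/10) = 5.247e+09.
L_eq = 10·log₁₀(5.247e+09/14.8) = 85.50 dB(A).

85.5 dB(A)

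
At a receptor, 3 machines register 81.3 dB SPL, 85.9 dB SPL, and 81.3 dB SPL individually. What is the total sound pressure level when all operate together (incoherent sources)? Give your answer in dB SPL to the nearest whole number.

Incoherent sources combine by intensity addition: L_total = 10·log₁₀(Σ 10^(L_i/10)).
Σ 10^(L/10) = 10^(81.3/10) + 10^(85.9/10) + 10^(81.3/10) = 6.588e+08.
L_total = 10·log₁₀(6.588e+08) = 88.19 dB SPL.

88 dB SPL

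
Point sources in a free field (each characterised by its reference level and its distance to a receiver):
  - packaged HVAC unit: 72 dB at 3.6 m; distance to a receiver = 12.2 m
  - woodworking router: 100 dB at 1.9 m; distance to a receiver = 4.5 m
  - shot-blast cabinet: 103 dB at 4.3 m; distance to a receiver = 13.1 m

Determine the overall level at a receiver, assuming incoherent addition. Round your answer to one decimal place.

95.9 dB

Apply inverse-square spreading to bring every level to the receiver, then sum 10^(L/10).
packaged HVAC unit: 72 − 20·log₁₀(12.2/3.6) = 72 − 10.60 = 61.40 dB.
woodworking router: 100 − 20·log₁₀(4.5/1.9) = 100 − 7.49 = 92.51 dB.
shot-blast cabinet: 103 − 20·log₁₀(13.1/4.3) = 103 − 9.68 = 93.32 dB.
Σ 10^(L/10) = 3.934e+09 → L_total = 10·log₁₀(3.934e+09) = 95.95 dB.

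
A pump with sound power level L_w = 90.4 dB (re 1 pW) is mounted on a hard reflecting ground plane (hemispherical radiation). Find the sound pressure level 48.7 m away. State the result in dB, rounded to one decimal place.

48.7 dB

The power spreads over a hemisphere of area 2π·r², so L_p = L_w − 10·log₁₀(2π·r²).
2π·r² = 1.49e+04 m², 10·log₁₀ of that is 41.732 dB.
L_p = 90.4 − 41.732 = 48.67 dB.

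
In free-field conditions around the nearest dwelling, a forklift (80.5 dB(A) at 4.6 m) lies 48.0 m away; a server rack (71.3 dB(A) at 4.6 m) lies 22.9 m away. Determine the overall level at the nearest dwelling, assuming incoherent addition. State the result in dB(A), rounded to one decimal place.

62.0 dB(A)

First find each source's level at the receiver (point-source: −20·log₁₀(r/r_ref)), then combine on an intensity basis.
forklift: 80.5 − 20·log₁₀(48.0/4.6) = 80.5 − 20.37 = 60.13 dB(A).
server rack: 71.3 − 20·log₁₀(22.9/4.6) = 71.3 − 13.94 = 57.36 dB(A).
Σ 10^(L/10) = 1.575e+06 → L_total = 10·log₁₀(1.575e+06) = 61.97 dB(A).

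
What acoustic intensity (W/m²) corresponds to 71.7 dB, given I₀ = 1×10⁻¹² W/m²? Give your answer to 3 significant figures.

I = I₀·10^(L/10) = 10⁻¹² × 10^(71.7/10) = 10^(-4.830).

1.48e-05 W/m²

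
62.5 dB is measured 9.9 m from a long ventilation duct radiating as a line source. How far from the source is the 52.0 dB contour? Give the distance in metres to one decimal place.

The 10.5 dB drop corresponds to a distance ratio of 10^(10.5/10) for a line source.
r₂ = 9.9·10^((62.5−52.0)/10) = 9.9·10^(10.5/10) = 111.08 m.

111.1 m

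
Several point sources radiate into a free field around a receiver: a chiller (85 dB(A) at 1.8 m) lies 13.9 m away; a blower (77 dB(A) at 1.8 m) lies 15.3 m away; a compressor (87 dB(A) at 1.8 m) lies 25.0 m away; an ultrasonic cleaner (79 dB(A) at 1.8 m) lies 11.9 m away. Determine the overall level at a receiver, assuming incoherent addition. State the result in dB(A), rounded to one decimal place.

70.2 dB(A)

First find each source's level at the receiver (point-source: −20·log₁₀(r/r_ref)), then combine on an intensity basis.
chiller: 85 − 20·log₁₀(13.9/1.8) = 85 − 17.75 = 67.25 dB(A).
blower: 77 − 20·log₁₀(15.3/1.8) = 77 − 18.59 = 58.41 dB(A).
compressor: 87 − 20·log₁₀(25.0/1.8) = 87 − 22.85 = 64.15 dB(A).
ultrasonic cleaner: 79 − 20·log₁₀(11.9/1.8) = 79 − 16.41 = 62.59 dB(A).
Σ 10^(L/10) = 1.041e+07 → L_total = 10·log₁₀(1.041e+07) = 70.18 dB(A).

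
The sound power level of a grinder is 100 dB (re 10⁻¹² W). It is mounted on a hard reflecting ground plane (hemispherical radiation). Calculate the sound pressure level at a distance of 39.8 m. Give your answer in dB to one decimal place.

60.0 dB

The power spreads over a hemisphere of area 2π·r², so L_p = L_w − 10·log₁₀(2π·r²).
2π·r² = 9953 m², 10·log₁₀ of that is 39.979 dB.
L_p = 100 − 39.979 = 60.02 dB.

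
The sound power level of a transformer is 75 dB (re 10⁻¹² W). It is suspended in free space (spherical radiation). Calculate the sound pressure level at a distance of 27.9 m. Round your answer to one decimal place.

35.1 dB

The power spreads over a sphere of area 4π·r², so L_p = L_w − 10·log₁₀(4π·r²).
4π·r² = 9782 m², 10·log₁₀ of that is 39.904 dB.
L_p = 75 − 39.904 = 35.10 dB.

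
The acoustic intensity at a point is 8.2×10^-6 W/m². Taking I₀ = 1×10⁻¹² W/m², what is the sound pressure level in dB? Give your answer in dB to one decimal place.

69.1 dB

Dividing by I₀ shifts the exponent by 12: I/I₀ = 8.2×10^6.
L = 10·(0.9138 + 6) = 69.14 dB.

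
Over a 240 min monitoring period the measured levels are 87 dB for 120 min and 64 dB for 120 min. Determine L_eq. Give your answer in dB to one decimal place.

The energy average is taken in the linear domain: L_eq = 10·log₁₀[(Σ tᵢ·10^(Lᵢ/10))/T], T = 240 min.
Σ tᵢ·10^(Lᵢ/10) = 120·10^(87/10) + 120·10^(64/10) = 6.044e+10.
L_eq = 10·log₁₀(6.044e+10/240) = 84.01 dB.

84.0 dB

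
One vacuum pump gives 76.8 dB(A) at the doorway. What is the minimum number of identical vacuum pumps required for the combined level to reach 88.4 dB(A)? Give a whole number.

15

The shortfall is 88.4 − 76.8 = 11.6 dB, and N units add 10·log₁₀ N, so need 10·log₁₀ N ≥ 11.6.
N ≥ 10^(11.6/10) = 14.454, so N = 15.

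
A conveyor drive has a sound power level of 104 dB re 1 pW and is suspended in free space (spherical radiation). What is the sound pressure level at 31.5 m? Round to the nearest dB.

Free-field spherical radiation: L_p = L_w − 10·log₁₀(4π·r²), r = 31.5 m.
4π·r² = 1.247e+04 m², 10·log₁₀ of that is 40.958 dB.
L_p = 104 − 40.958 = 63.04 dB.

63 dB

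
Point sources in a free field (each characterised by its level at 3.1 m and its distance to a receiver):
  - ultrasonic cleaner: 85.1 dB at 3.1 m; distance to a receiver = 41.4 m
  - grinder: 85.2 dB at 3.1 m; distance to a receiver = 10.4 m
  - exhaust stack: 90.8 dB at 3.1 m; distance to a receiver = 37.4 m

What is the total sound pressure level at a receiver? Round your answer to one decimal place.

First find each source's level at the receiver (point-source: −20·log₁₀(r/r_ref)), then combine on an intensity basis.
ultrasonic cleaner: 85.1 − 20·log₁₀(41.4/3.1) = 85.1 − 22.51 = 62.59 dB.
grinder: 85.2 − 20·log₁₀(10.4/3.1) = 85.2 − 10.51 = 74.69 dB.
exhaust stack: 90.8 − 20·log₁₀(37.4/3.1) = 90.8 − 21.63 = 69.17 dB.
Σ 10^(L/10) = 3.950e+07 → L_total = 10·log₁₀(3.950e+07) = 75.97 dB.

76.0 dB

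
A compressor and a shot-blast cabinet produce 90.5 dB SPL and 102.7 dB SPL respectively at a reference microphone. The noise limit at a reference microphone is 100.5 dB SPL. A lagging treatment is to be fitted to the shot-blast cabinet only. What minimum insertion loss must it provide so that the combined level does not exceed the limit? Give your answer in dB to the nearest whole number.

Fixed contribution from the other source: Σ 10^(L/10) = 10^(90.5/10) = 1.122e+09 (90.50 dB SPL).
The limit corresponds to 10^(100.5/10) = 1.122e+10; subtracting the fixed part leaves 1.010e+10 for the shot-blast cabinet, i.e. 100.04 dB SPL.
So the shot-blast cabinet must be reduced from 102.7 to 100.04 dB SPL: IL = 2.66 dB.

3 dB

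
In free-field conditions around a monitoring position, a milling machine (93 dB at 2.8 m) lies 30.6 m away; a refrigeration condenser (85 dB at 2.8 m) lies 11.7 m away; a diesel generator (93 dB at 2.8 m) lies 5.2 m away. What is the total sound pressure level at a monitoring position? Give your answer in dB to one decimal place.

87.9 dB

Propagate each source to the receiver with L = L_ref − 20·log₁₀(r/r_ref), then add intensities.
milling machine: 93 − 20·log₁₀(30.6/2.8) = 93 − 20.77 = 72.23 dB.
refrigeration condenser: 85 − 20·log₁₀(11.7/2.8) = 85 − 12.42 = 72.58 dB.
diesel generator: 93 − 20·log₁₀(5.2/2.8) = 93 − 5.38 = 87.62 dB.
Σ 10^(L/10) = 6.133e+08 → L_total = 10·log₁₀(6.133e+08) = 87.88 dB.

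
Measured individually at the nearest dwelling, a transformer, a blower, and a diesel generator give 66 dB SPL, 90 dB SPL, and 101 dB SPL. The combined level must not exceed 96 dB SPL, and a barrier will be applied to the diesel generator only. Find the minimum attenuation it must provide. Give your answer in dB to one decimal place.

Fixed contribution from the other sources: Σ 10^(L/10) = 10^(66/10) + 10^(90/10) = 1.004e+09 (90.02 dB SPL).
The limit corresponds to 10^(96/10) = 3.981e+09; subtracting the fixed part leaves 2.977e+09 for the diesel generator, i.e. 94.74 dB SPL.
So the diesel generator must be reduced from 101 to 94.74 dB SPL: IL = 6.26 dB.

6.3 dB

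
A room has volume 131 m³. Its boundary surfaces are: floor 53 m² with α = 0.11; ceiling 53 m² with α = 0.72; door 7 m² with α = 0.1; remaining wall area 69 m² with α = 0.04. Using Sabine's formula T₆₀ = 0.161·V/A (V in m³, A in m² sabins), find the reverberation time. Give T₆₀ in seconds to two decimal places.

0.44 s

A = Σ Sᵢαᵢ = 53·0.11 + 53·0.72 + 7·0.1 + 69·0.04 = 47.45 m².
T₆₀ = 0.161·V/A = 0.161·131/47.45 = 0.444 s.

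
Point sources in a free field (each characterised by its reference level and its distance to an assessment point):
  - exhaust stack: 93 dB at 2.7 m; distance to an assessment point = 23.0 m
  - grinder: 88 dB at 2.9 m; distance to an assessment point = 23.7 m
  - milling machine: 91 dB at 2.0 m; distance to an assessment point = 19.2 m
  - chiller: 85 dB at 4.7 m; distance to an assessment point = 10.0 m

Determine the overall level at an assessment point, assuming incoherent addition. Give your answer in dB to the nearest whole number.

Apply inverse-square spreading to bring every level to the receiver, then sum 10^(L/10).
exhaust stack: 93 − 20·log₁₀(23.0/2.7) = 93 − 18.61 = 74.39 dB.
grinder: 88 − 20·log₁₀(23.7/2.9) = 88 − 18.25 = 69.75 dB.
milling machine: 91 − 20·log₁₀(19.2/2.0) = 91 − 19.65 = 71.35 dB.
chiller: 85 − 20·log₁₀(10.0/4.7) = 85 − 6.56 = 78.44 dB.
Σ 10^(L/10) = 1.205e+08 → L_total = 10·log₁₀(1.205e+08) = 80.81 dB.

81 dB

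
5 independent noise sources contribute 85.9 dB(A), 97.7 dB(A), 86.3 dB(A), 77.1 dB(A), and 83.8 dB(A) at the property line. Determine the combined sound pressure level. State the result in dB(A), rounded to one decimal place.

98.4 dB(A)

Incoherent sources combine by intensity addition: L_total = 10·log₁₀(Σ 10^(L_i/10)).
Σ 10^(L/10) = 10^(85.9/10) + 10^(97.7/10) + 10^(86.3/10) + 10^(77.1/10) + 10^(83.8/10) = 6.995e+09.
L_total = 10·log₁₀(6.995e+09) = 98.45 dB(A).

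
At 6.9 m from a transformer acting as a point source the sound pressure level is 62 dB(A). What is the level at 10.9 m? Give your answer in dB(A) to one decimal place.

58.0 dB(A)

Point-source attenuation: ΔL = 20·log₁₀(r₂/r₁) = 20·log₁₀(10.9/6.9) = 3.972 dB.
L₂ = 62 − 20·log₁₀(10.9/6.9) = 62 − 3.972 = 58.03 dB(A).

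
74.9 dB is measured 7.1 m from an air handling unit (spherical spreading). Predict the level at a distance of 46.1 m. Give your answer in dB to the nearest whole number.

Spherical spreading from a point source gives a 20·log₁₀(r₂/r₁) drop.
L₂ = 74.9 − 20·log₁₀(46.1/7.1) = 74.9 − 16.249 = 58.65 dB.

59 dB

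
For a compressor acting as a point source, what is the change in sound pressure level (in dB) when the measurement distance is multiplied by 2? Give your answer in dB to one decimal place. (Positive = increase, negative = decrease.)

-6.0 dB

With spherical spreading the level changes by −20·log₁₀(r₂/r₁).
ΔL = −20·log₁₀(2) = -6.02 dB.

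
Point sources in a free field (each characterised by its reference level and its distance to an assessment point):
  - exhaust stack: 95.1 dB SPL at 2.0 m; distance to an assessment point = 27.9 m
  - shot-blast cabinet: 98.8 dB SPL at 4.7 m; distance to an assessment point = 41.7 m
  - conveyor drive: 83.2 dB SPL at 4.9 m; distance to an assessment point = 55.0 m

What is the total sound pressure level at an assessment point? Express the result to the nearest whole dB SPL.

Apply inverse-square spreading to bring every level to the receiver, then sum 10^(L/10).
exhaust stack: 95.1 − 20·log₁₀(27.9/2.0) = 95.1 − 22.89 = 72.21 dB SPL.
shot-blast cabinet: 98.8 − 20·log₁₀(41.7/4.7) = 98.8 − 18.96 = 79.84 dB SPL.
conveyor drive: 83.2 − 20·log₁₀(55.0/4.9) = 83.2 − 21.00 = 62.20 dB SPL.
Σ 10^(L/10) = 1.147e+08 → L_total = 10·log₁₀(1.147e+08) = 80.59 dB SPL.

81 dB SPL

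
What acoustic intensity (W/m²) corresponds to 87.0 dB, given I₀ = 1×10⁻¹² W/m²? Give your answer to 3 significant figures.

I/I₀ = 10^(87.0/10) = 5.012e+08, so I = 5.012e+08 × 10⁻¹² W/m².

0.000501 W/m²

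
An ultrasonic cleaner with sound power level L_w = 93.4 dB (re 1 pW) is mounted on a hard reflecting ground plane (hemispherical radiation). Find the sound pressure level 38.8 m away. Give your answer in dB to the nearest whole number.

L_p = L_w − 10·log₁₀(2π·r²) with r = 38.8 m.
2π·r² = 9459 m², 10·log₁₀ of that is 39.758 dB.
L_p = 93.4 − 39.758 = 53.64 dB.

54 dB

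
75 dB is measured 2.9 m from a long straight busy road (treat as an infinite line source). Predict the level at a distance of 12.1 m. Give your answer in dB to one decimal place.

Cylindrical spreading from a line source gives a 10·log₁₀(r₂/r₁) drop.
L₂ = 75 − 10·log₁₀(12.1/2.9) = 75 − 6.204 = 68.80 dB.

68.8 dB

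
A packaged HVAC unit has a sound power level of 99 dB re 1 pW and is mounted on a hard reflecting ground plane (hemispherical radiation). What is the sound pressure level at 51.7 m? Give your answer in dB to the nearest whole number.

57 dB

L_p = L_w − 10·log₁₀(2π·r²) with r = 51.7 m.
2π·r² = 1.679e+04 m², 10·log₁₀ of that is 42.252 dB.
L_p = 99 − 42.252 = 56.75 dB.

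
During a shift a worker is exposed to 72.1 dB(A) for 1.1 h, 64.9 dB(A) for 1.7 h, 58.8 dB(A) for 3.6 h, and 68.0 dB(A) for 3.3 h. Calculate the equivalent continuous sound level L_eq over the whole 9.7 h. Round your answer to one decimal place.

Weight each interval's intensity by its duration and average over T = 9.7 h:
Σ tᵢ·10^(Lᵢ/10) = 1.1·10^(72.1/10) + 1.7·10^(64.9/10) + 3.6·10^(58.8/10) + 3.3·10^(68.0/10) = 4.665e+07.
L_eq = 10·log₁₀(4.665e+07/9.7) = 66.82 dB(A).

66.8 dB(A)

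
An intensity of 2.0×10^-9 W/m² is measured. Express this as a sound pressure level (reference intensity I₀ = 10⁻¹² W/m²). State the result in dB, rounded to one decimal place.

33.0 dB

I/I₀ = 2.0×10^-9/10⁻¹² = 2.0×10^3, and L = 10·log₁₀(I/I₀).
L = 10·(0.3010 + 3) = 33.01 dB.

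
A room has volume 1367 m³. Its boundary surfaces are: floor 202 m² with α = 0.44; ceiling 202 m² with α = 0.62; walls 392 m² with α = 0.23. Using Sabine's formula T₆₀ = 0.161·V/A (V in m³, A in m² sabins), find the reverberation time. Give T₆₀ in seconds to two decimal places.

0.72 s

A = Σ Sᵢαᵢ = 202·0.44 + 202·0.62 + 392·0.23 = 304.28 m².
T₆₀ = 0.161 × 1367 / 304.28 = 0.723 s.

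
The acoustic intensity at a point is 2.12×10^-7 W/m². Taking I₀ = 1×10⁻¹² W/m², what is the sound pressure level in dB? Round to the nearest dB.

53 dB

L = 10·log₁₀(I/I₀) = 10·log₁₀(2.12×10^-7/10⁻¹²) = 10·log₁₀(2.12×10^5).
L = 10·(0.3263 + 5) = 53.26 dB.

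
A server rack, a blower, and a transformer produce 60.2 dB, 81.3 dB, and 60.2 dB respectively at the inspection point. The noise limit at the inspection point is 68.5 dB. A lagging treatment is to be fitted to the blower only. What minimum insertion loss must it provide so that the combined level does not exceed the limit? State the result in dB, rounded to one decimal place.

The untreated sources together contribute 10^(60.2/10) + 10^(60.2/10) = 2.094e+06, i.e. 63.21 dB.
To meet 68.5 dB overall, the treated blower may contribute at most 10^(68.5/10) − 2.094e+06 = 4.985e+06, i.e. 66.98 dB.
So the blower must be reduced from 81.3 to 66.98 dB: IL = 14.32 dB.

14.3 dB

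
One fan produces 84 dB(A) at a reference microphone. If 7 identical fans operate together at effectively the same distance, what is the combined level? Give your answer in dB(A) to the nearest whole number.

L_total = L₁ + 10·log₁₀ N for N identical incoherent sources.
L_total = 84 + 10·log₁₀(7) = 84 + 8.451 = 92.45 dB(A).

92 dB(A)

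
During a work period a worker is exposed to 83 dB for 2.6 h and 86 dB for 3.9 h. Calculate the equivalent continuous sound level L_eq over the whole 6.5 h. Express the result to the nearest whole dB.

85 dB

The energy average is taken in the linear domain: L_eq = 10·log₁₀[(Σ tᵢ·10^(Lᵢ/10))/T], T = 6.5 h.
Σ tᵢ·10^(Lᵢ/10) = 2.6·10^(83/10) + 3.9·10^(86/10) = 2.071e+09.
L_eq = 10·log₁₀(2.071e+09/6.5) = 85.03 dB.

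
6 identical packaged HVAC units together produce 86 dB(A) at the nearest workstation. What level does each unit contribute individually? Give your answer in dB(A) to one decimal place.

78.2 dB(A)

6 equal contributions raise the level by 10·log₁₀ 6 = 7.782 dB, so each unit alone gives 86 − 7.782.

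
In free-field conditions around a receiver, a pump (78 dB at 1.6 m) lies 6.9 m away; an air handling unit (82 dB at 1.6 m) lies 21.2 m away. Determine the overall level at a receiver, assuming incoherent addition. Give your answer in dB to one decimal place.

66.3 dB

Apply inverse-square spreading to bring every level to the receiver, then sum 10^(L/10).
pump: 78 − 20·log₁₀(6.9/1.6) = 78 − 12.69 = 65.31 dB.
air handling unit: 82 − 20·log₁₀(21.2/1.6) = 82 − 22.44 = 59.56 dB.
Σ 10^(L/10) = 4.295e+06 → L_total = 10·log₁₀(4.295e+06) = 66.33 dB.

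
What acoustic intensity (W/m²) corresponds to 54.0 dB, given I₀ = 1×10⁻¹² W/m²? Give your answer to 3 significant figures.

L = 10·log₁₀(I/I₀) ⇒ I = I₀·10^(L/10) = 10⁻¹² × 10^5.40.

2.51e-07 W/m²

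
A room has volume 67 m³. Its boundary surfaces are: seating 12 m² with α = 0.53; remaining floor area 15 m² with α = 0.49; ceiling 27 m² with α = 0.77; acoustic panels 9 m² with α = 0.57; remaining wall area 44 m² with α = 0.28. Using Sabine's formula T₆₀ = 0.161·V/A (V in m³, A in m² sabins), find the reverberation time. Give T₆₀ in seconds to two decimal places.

A = Σ Sᵢαᵢ = 12·0.53 + 15·0.49 + 27·0.77 + 9·0.57 + 44·0.28 = 51.95 m².
T₆₀ = 0.161 × 67 / 51.95 = 0.208 s.

0.21 s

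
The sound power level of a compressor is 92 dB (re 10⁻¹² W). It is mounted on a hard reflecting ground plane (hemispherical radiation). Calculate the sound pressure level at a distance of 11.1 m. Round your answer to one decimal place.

The power spreads over a hemisphere of area 2π·r², so L_p = L_w − 10·log₁₀(2π·r²).
2π·r² = 774.2 m², 10·log₁₀ of that is 28.888 dB.
L_p = 92 − 28.888 = 63.11 dB.

63.1 dB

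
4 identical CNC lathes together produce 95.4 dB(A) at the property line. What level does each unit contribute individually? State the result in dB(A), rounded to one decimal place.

4 equal contributions raise the level by 10·log₁₀ 4 = 6.021 dB, so each unit alone gives 95.4 − 6.021.

89.4 dB(A)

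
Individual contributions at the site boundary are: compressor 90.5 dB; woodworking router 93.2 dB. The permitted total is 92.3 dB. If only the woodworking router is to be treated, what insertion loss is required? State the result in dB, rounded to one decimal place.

The untreated sources together contribute 10^(90.5/10) = 1.122e+09, i.e. 90.50 dB.
The limit corresponds to 10^(92.3/10) = 1.698e+09; subtracting the fixed part leaves 5.762e+08 for the woodworking router, i.e. 87.61 dB.
So the woodworking router must be reduced from 93.2 to 87.61 dB: IL = 5.59 dB.

5.6 dB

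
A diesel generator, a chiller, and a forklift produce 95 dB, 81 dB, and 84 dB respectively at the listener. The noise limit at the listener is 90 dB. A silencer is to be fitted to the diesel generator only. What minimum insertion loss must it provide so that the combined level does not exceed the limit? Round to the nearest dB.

7 dB

The untreated sources together contribute 10^(81/10) + 10^(84/10) = 3.771e+08, i.e. 85.76 dB.
To meet 90 dB overall, the treated diesel generator may contribute at most 10^(90/10) − 3.771e+08 = 6.229e+08, i.e. 87.94 dB.
Required insertion loss = 95 − 87.94 = 7.06 dB.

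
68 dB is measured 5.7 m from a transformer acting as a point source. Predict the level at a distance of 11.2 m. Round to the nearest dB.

Point-source attenuation: ΔL = 20·log₁₀(r₂/r₁) = 20·log₁₀(11.2/5.7) = 5.867 dB.
L₂ = 68 − 20·log₁₀(11.2/5.7) = 68 − 5.867 = 62.13 dB.

62 dB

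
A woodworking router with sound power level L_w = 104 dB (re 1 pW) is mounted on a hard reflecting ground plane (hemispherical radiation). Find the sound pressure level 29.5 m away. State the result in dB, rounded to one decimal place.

66.6 dB

The power spreads over a hemisphere of area 2π·r², so L_p = L_w − 10·log₁₀(2π·r²).
2π·r² = 5468 m², 10·log₁₀ of that is 37.378 dB.
L_p = 104 − 37.378 = 66.62 dB.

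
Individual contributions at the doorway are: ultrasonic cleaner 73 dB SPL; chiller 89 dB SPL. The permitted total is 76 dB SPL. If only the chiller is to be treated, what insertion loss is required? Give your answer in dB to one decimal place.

16.0 dB

Fixed contribution from the other source: Σ 10^(L/10) = 10^(73/10) = 1.995e+07 (73.00 dB SPL).
To meet 76 dB SPL overall, the treated chiller may contribute at most 10^(76/10) − 1.995e+07 = 1.986e+07, i.e. 72.98 dB SPL.
So the chiller must be reduced from 89 to 72.98 dB SPL: IL = 16.02 dB.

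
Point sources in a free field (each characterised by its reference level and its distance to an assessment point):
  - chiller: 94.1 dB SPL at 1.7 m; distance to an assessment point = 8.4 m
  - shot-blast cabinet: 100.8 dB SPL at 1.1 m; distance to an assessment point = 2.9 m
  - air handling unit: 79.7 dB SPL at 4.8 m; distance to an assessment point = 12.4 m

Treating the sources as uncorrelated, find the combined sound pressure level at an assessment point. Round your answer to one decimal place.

92.7 dB SPL

First find each source's level at the receiver (point-source: −20·log₁₀(r/r_ref)), then combine on an intensity basis.
chiller: 94.1 − 20·log₁₀(8.4/1.7) = 94.1 − 13.88 = 80.22 dB SPL.
shot-blast cabinet: 100.8 − 20·log₁₀(2.9/1.1) = 100.8 − 8.42 = 92.38 dB SPL.
air handling unit: 79.7 − 20·log₁₀(12.4/4.8) = 79.7 − 8.24 = 71.46 dB SPL.
Σ 10^(L/10) = 1.849e+09 → L_total = 10·log₁₀(1.849e+09) = 92.67 dB SPL.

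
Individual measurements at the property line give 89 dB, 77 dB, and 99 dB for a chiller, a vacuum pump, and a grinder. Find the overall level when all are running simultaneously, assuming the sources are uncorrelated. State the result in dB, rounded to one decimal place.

Incoherent sources combine by intensity addition: L_total = 10·log₁₀(Σ 10^(L_i/10)).
Σ 10^(L/10) = 10^(89/10) + 10^(77/10) + 10^(99/10) = 8.788e+09.
L_total = 10·log₁₀(8.788e+09) = 99.44 dB.

99.4 dB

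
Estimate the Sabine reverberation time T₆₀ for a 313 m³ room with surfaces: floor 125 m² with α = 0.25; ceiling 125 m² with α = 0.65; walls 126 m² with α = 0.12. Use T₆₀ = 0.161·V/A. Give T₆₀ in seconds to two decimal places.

Summing Sᵢαᵢ: 125·0.25 + 125·0.65 + 126·0.12 = 127.62 m².
T₆₀ = 0.161·V/A = 0.161·313/127.62 = 0.395 s.

0.39 s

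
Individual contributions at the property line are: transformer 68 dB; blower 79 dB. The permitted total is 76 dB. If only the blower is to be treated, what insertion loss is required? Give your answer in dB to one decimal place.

3.7 dB

Fixed contribution from the other source: Σ 10^(L/10) = 10^(68/10) = 6.310e+06 (68.00 dB).
The limit corresponds to 10^(76/10) = 3.981e+07; subtracting the fixed part leaves 3.350e+07 for the blower, i.e. 75.25 dB.
Required insertion loss = 79 − 75.25 = 3.75 dB.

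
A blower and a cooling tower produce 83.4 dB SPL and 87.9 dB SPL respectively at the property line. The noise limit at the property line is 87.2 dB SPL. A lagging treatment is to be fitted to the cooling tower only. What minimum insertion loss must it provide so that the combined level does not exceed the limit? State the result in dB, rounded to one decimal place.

Fixed contribution from the other source: Σ 10^(L/10) = 10^(83.4/10) = 2.188e+08 (83.40 dB SPL).
To meet 87.2 dB SPL overall, the treated cooling tower may contribute at most 10^(87.2/10) − 2.188e+08 = 3.060e+08, i.e. 84.86 dB SPL.
Required insertion loss = 87.9 − 84.86 = 3.04 dB.

3.0 dB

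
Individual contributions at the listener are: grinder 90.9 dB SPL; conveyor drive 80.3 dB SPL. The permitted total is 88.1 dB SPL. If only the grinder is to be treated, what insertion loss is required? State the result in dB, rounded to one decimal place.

3.6 dB

The untreated sources together contribute 10^(80.3/10) = 1.072e+08, i.e. 80.30 dB SPL.
The limit corresponds to 10^(88.1/10) = 6.457e+08; subtracting the fixed part leaves 5.385e+08 for the grinder, i.e. 87.31 dB SPL.
Required insertion loss = 90.9 − 87.31 = 3.59 dB.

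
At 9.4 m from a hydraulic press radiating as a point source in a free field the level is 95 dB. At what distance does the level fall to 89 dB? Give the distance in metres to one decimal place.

For a point source L₁ − L₂ = 20·log₁₀(r₂/r₁), so r₂ = r₁·10^((L₁−L₂)/20).
r₂ = 9.4·10^((95−89)/20) = 9.4·10^(6.0/20) = 18.76 m.

18.8 m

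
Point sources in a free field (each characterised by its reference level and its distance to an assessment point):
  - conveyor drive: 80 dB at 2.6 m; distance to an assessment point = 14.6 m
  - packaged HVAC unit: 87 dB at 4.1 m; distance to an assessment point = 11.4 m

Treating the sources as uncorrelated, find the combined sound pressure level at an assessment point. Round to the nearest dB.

78 dB

Propagate each source to the receiver with L = L_ref − 20·log₁₀(r/r_ref), then add intensities.
conveyor drive: 80 − 20·log₁₀(14.6/2.6) = 80 − 14.99 = 65.01 dB.
packaged HVAC unit: 87 − 20·log₁₀(11.4/4.1) = 87 − 8.88 = 78.12 dB.
Σ 10^(L/10) = 6.800e+07 → L_total = 10·log₁₀(6.800e+07) = 78.33 dB.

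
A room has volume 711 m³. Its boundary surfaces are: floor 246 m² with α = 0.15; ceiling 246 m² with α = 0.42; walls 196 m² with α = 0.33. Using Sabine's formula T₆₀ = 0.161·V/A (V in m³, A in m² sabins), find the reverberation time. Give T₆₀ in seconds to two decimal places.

Summing Sᵢαᵢ: 246·0.15 + 246·0.42 + 196·0.33 = 204.90 m².
T₆₀ = 0.161 × 711 / 204.90 = 0.559 s.

0.56 s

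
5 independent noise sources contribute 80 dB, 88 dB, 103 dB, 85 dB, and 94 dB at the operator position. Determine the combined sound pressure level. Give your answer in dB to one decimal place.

Incoherent sources combine by intensity addition: L_total = 10·log₁₀(Σ 10^(L_i/10)).
Σ 10^(L/10) = 10^(80/10) + 10^(88/10) + 10^(103/10) + 10^(85/10) + 10^(94/10) = 2.351e+10.
L_total = 10·log₁₀(2.351e+10) = 103.71 dB.

103.7 dB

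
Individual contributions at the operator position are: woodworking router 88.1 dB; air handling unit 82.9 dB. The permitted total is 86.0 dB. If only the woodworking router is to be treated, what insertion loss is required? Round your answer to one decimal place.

5.0 dB

Everything except the woodworking router sums to 10^(82.9/10) = 1.950e+08 in linear terms, 82.90 dB.
To meet 86.0 dB overall, the treated woodworking router may contribute at most 10^(86.0/10) − 1.950e+08 = 2.031e+08, i.e. 83.08 dB.
So the woodworking router must be reduced from 88.1 to 83.08 dB: IL = 5.02 dB.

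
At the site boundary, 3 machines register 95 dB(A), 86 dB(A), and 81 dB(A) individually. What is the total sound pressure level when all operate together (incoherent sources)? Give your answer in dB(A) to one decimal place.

95.7 dB(A)

Incoherent sources combine by intensity addition: L_total = 10·log₁₀(Σ 10^(L_i/10)).
Σ 10^(L/10) = 10^(95/10) + 10^(86/10) + 10^(81/10) = 3.686e+09.
L_total = 10·log₁₀(3.686e+09) = 95.67 dB(A).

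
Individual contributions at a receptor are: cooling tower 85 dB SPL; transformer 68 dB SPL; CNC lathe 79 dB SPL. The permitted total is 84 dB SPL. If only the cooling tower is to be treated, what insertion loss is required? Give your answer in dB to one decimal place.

2.8 dB

Fixed contribution from the other sources: Σ 10^(L/10) = 10^(68/10) + 10^(79/10) = 8.574e+07 (79.33 dB SPL).
The limit corresponds to 10^(84/10) = 2.512e+08; subtracting the fixed part leaves 1.654e+08 for the cooling tower, i.e. 82.19 dB SPL.
Required insertion loss = 85 − 82.19 = 2.81 dB.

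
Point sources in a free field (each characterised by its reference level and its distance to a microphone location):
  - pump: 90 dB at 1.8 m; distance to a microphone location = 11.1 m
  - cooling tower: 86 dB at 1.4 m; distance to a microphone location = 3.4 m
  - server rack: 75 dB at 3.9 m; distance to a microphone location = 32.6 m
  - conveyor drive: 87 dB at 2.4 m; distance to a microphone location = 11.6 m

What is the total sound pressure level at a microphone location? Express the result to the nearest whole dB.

81 dB

Apply inverse-square spreading to bring every level to the receiver, then sum 10^(L/10).
pump: 90 − 20·log₁₀(11.1/1.8) = 90 − 15.80 = 74.20 dB.
cooling tower: 86 − 20·log₁₀(3.4/1.4) = 86 − 7.71 = 78.29 dB.
server rack: 75 − 20·log₁₀(32.6/3.9) = 75 − 18.44 = 56.56 dB.
conveyor drive: 87 − 20·log₁₀(11.6/2.4) = 87 − 13.68 = 73.32 dB.
Σ 10^(L/10) = 1.157e+08 → L_total = 10·log₁₀(1.157e+08) = 80.63 dB.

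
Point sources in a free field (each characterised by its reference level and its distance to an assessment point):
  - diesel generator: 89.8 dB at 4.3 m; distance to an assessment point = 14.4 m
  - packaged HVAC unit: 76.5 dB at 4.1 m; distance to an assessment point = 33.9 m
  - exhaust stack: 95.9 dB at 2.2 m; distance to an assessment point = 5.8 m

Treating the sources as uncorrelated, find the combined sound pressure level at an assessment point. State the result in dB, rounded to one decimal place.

Apply inverse-square spreading to bring every level to the receiver, then sum 10^(L/10).
diesel generator: 89.8 − 20·log₁₀(14.4/4.3) = 89.8 − 10.50 = 79.30 dB.
packaged HVAC unit: 76.5 − 20·log₁₀(33.9/4.1) = 76.5 − 18.35 = 58.15 dB.
exhaust stack: 95.9 − 20·log₁₀(5.8/2.2) = 95.9 − 8.42 = 87.48 dB.
Σ 10^(L/10) = 6.456e+08 → L_total = 10·log₁₀(6.456e+08) = 88.10 dB.

88.1 dB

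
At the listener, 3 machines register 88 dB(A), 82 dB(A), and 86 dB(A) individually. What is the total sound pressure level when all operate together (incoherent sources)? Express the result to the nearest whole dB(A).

91 dB(A)

Incoherent sources combine by intensity addition: L_total = 10·log₁₀(Σ 10^(L_i/10)).
Σ 10^(L/10) = 10^(88/10) + 10^(82/10) + 10^(86/10) = 1.188e+09.
L_total = 10·log₁₀(1.188e+09) = 90.75 dB(A).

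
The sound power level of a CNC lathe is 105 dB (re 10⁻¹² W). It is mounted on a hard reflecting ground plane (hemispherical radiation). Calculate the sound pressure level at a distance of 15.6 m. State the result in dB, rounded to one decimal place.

73.2 dB

Free-field hemispherical radiation: L_p = L_w − 10·log₁₀(2π·r²), r = 15.6 m.
2π·r² = 1529 m², 10·log₁₀ of that is 31.844 dB.
L_p = 105 − 31.844 = 73.16 dB.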